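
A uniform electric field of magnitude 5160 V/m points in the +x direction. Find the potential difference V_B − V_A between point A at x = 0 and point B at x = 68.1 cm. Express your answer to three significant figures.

-3510 V

In a uniform field, potential decreases in the direction of E: V_B − V_A = −E·Δx.
V_B − V_A = −(5160 V/m)(0.681 m) = -3510 V.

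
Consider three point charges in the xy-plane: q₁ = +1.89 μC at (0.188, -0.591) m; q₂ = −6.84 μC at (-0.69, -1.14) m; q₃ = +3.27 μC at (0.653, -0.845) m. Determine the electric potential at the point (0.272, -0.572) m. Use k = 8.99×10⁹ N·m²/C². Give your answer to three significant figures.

Electric potential is a scalar, so the contributions from each charge add algebraically: V = Σ kqᵢ/rᵢ.
Distances from the field point to each charge: r₁ = 0.0861 m, r₂ = 1.12 m, r₃ = 0.469 m.
V = k[(1.89×10⁻⁶)/(0.0861) + (-6.84×10⁻⁶)/(1.12) + (3.27×10⁻⁶)/(0.469)] = 2.05×10⁵ V.

2.05×10⁵ V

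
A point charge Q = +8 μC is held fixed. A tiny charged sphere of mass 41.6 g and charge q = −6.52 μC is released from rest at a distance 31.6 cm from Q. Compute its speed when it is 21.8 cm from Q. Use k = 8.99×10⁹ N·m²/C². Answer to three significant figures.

Only the electrostatic force acts, so mechanical energy is conserved: ½mv² = U₁ − U₂ = kQq(1/r₁ − 1/r₂).
U₁ − U₂ = (8.99×10⁹ N·m²/C²)(8.00×10⁻⁶ C)(-6.52×10⁻⁶ C)(1/0.316 − 1/0.218) = 0.667 J.
v = √(2·0.667/0.0416) = 5.66 m/s.

5.66 m/s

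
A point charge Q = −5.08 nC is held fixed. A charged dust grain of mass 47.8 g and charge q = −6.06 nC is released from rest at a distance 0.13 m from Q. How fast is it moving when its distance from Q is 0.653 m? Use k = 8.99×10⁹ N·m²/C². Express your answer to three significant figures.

8.45×10⁻³ m/s

Only the electrostatic force acts, so mechanical energy is conserved: ½mv² = U₁ − U₂ = kQq(1/r₁ − 1/r₂).
U₁ − U₂ = (8.99×10⁹ N·m²/C²)(-5.08×10⁻⁹ C)(-6.06×10⁻⁹ C)(1/0.130 − 1/0.653) = 1.71×10⁻⁶ J.
v = √(2·1.71×10⁻⁶/0.0478) = 8.45×10⁻³ m/s.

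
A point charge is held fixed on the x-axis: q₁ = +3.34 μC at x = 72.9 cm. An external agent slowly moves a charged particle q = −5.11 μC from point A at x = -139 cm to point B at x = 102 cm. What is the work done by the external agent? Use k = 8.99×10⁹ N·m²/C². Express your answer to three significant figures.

-0.455 J

For quasistatic motion the external work equals the change in potential energy: W_ext = qΔV = q(V_B − V_A).
At A: distance to the source charge is 2.12 m; V_A = kq₁/r = 1.42×10⁴ V.
At B: distance to the source charge is 0.291 m; V_B = kq₁/r = 1.03×10⁵ V.
ΔV = V_B − V_A = 8.90×10⁴ V.
W_ext = qΔV = (-5.11×10⁻⁶ C)(8.90×10⁴ V) = -0.455 J.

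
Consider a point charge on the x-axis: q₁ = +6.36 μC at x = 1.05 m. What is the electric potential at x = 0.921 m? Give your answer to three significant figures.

4.43×10⁵ V

The total potential is the scalar sum of each charge's contribution, V = Σ kqᵢ/rᵢ.
V = k[(6.36×10⁻⁶)/(0.129)] = 4.43×10⁵ V.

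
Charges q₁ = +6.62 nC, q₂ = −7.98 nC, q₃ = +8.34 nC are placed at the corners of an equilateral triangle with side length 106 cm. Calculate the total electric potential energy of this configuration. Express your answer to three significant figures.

The assembly work is the sum of pairwise potential energies, U = Σ_{i<j} kqᵢqⱼ/rᵢⱼ.
All three pair separations equal the side length, 1.06 m.
U = (-4.48×10⁻⁷) + (4.68×10⁻⁷) + (-5.64×10⁻⁷) = -5.44×10⁻⁷ J.

-5.44×10⁻⁷ J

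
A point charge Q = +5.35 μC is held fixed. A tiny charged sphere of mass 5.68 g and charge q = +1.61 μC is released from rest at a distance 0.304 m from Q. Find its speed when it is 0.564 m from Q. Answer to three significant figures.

6.43 m/s

Only the electrostatic force acts, so mechanical energy is conserved: ½mv² = U₁ − U₂ = kQq(1/r₁ − 1/r₂).
U₁ − U₂ = (8.99×10⁹ N·m²/C²)(5.35×10⁻⁶ C)(1.61×10⁻⁶ C)(1/0.304 − 1/0.564) = 0.117 J.
v = √(2·0.117/5.68×10⁻³) = 6.43 m/s.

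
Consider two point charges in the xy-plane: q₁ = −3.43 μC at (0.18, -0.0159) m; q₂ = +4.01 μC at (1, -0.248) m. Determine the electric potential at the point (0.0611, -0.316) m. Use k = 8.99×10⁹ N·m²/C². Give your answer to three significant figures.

-5.72×10⁴ V

Electric potential is a scalar, so the contributions from each charge add algebraically: V = Σ kqᵢ/rᵢ.
Distances from the field point to each charge: r₁ = 0.323 m, r₂ = 0.941 m.
V = k[(-3.43×10⁻⁶)/(0.323) + (4.01×10⁻⁶)/(0.941)] = -5.72×10⁴ V.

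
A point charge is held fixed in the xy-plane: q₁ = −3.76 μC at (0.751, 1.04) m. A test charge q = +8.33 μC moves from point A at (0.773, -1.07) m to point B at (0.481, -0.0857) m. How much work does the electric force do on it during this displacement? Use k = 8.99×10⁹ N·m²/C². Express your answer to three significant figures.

0.110 J

The work done by the electric force is W_field = −ΔU = −q(V_B − V_A) = q(V_A − V_B).
At A: distance to the source charge is 2.11 m; V_A = kq₁/r = -1.60×10⁴ V.
At B: distance to the source charge is 1.16 m; V_B = kq₁/r = -2.92×10⁴ V.
ΔV = V_B − V_A = -1.32×10⁴ V.
W_field = −qΔV = −(8.33×10⁻⁶ C)(-1.32×10⁴ V) = 0.110 J.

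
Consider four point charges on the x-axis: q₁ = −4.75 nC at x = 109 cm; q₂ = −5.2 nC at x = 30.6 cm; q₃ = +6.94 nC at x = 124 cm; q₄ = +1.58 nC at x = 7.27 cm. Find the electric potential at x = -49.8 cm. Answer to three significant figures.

-24.2 V

Electric potential is a scalar, so the contributions from each charge add algebraically: V = Σ kqᵢ/rᵢ.
Distances from the field point to each charge: r₁ = 1.59 m, r₂ = 0.804 m, r₃ = 1.74 m, r₄ = 0.571 m.
V = k[(-4.75×10⁻⁹)/(1.59) + (-5.20×10⁻⁹)/(0.804) + (6.94×10⁻⁹)/(1.74) + (1.58×10⁻⁹)/(0.571)] = -24.2 V.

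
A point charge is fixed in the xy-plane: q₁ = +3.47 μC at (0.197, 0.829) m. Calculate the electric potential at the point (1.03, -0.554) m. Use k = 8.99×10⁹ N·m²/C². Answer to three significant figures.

Electric potential is a scalar, so the contributions from each charge add algebraically: V = Σ kqᵢ/rᵢ.
Distances from the field point to each charge: r₁ = 1.61 m.
V = k[(3.47×10⁻⁶)/(1.61)] = 1.93×10⁴ V.

1.93×10⁴ V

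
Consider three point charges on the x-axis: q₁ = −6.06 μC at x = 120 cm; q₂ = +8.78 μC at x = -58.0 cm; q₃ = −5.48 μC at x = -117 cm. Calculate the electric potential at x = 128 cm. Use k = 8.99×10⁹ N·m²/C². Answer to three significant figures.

-6.59×10⁵ V

The total potential is the scalar sum of each charge's contribution, V = Σ kqᵢ/rᵢ.
Distances from the field point to each charge: r₁ = 0.0800 m, r₂ = 1.86 m, r₃ = 2.45 m.
V = k[(-6.06×10⁻⁶)/(0.0800) + (8.78×10⁻⁶)/(1.86) + (-5.48×10⁻⁶)/(2.45)] = -6.59×10⁵ V.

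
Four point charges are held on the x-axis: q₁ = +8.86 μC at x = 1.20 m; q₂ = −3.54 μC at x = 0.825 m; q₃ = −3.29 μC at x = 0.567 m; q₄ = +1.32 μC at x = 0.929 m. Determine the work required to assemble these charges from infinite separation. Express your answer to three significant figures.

The assembly work is the sum of pairwise potential energies, U = Σ_{i<j} kqᵢqⱼ/rᵢⱼ.
Pair separations: r₁₂ = 0.375 m, r₁₃ = 0.633 m, r₁₄ = 0.271 m, r₂₃ = 0.258 m, r₂₄ = 0.104 m, r₃₄ = 0.362 m.
Summing all 6 pair terms gives U = -0.884 J.

-0.884 J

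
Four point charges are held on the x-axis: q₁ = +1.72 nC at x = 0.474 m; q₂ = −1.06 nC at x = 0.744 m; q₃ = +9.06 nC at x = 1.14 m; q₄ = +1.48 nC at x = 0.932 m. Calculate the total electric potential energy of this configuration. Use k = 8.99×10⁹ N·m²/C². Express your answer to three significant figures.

The assembly work is the sum of pairwise potential energies, U = Σ_{i<j} kqᵢqⱼ/rᵢⱼ.
Pair separations: r₁₂ = 0.270 m, r₁₃ = 0.666 m, r₁₄ = 0.458 m, r₂₃ = 0.396 m, r₂₄ = 0.188 m, r₃₄ = 0.208 m.
Summing all 6 pair terms gives U = 4.86×10⁻⁷ J.

4.86×10⁻⁷ J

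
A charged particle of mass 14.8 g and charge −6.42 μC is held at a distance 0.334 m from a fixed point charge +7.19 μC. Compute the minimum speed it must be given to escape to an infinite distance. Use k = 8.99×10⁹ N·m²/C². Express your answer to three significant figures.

To just escape, total mechanical energy must reach zero at infinity: ½mv²_min + U = 0, so ½mv²_min = −U = |kQq|/r.
|U| = |kQq|/r = (8.99×10⁹ N·m²/C²)(7.19×10⁻⁶)(6.42×10⁻⁶)/(0.334) = 1.24 J.
v_min = √(2|U|/m) = √(2·1.24/0.0148) = 13.0 m/s.

13.0 m/s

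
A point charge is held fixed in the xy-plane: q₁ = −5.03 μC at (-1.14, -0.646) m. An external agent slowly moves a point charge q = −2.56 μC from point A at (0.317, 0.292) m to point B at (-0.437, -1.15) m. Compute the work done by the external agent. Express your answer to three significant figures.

For quasistatic motion the external work equals the change in potential energy: W_ext = qΔV = q(V_B − V_A).
At A: distance to the source charge is 1.73 m; V_A = kq₁/r = -2.61×10⁴ V.
At B: distance to the source charge is 0.865 m; V_B = kq₁/r = -5.23×10⁴ V.
ΔV = V_B − V_A = -2.62×10⁴ V.
W_ext = qΔV = (-2.56×10⁻⁶ C)(-2.62×10⁴ V) = 0.0670 J.

0.0670 J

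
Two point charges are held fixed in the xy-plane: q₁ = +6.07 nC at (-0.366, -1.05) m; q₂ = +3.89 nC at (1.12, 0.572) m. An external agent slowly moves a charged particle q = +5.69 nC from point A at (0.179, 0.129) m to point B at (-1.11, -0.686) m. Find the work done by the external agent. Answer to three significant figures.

2.22×10⁻⁸ J

For quasistatic motion the external work equals the change in potential energy: W_ext = qΔV = q(V_B − V_A).
At A: distances to the source charges are 1.30 m, 1.04 m; V_A = Σ kqᵢ/rᵢ = 75.6 V.
At B: distances to the source charges are 0.828 m, 2.56 m; V_B = Σ kqᵢ/rᵢ = 79.5 V.
ΔV = V_B − V_A = 3.91 V.
W_ext = qΔV = (5.69×10⁻⁹ C)(3.91 V) = 2.22×10⁻⁸ J.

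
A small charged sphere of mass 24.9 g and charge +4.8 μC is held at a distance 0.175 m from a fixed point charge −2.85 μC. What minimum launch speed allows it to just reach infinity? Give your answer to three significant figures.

7.51 m/s

To just escape, total mechanical energy must reach zero at infinity: ½mv²_min + U = 0, so ½mv²_min = −U = |kQq|/r.
|U| = |kQq|/r = (8.99×10⁹ N·m²/C²)(2.85×10⁻⁶)(4.80×10⁻⁶)/(0.175) = 0.703 J.
v_min = √(2|U|/m) = √(2·0.703/0.0249) = 7.51 m/s.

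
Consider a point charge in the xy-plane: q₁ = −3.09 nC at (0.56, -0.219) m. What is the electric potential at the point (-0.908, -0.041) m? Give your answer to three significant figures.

-18.8 V

Electric potential is a scalar, so the contributions from each charge add algebraically: V = Σ kqᵢ/rᵢ.
Distances from the field point to each charge: r₁ = 1.48 m.
V = k[(-3.09×10⁻⁹)/(1.48)] = -18.8 V.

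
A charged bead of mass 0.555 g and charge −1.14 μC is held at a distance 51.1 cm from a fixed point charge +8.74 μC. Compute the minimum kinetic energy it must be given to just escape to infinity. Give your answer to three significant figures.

0.175 J

To just escape, total mechanical energy must reach zero at infinity: ½mv²_min + U = 0, so ½mv²_min = −U = |kQq|/r.
|U| = |kQq|/r = (8.99×10⁹ N·m²/C²)(8.74×10⁻⁶)(1.14×10⁻⁶)/(0.511) = 0.175 J.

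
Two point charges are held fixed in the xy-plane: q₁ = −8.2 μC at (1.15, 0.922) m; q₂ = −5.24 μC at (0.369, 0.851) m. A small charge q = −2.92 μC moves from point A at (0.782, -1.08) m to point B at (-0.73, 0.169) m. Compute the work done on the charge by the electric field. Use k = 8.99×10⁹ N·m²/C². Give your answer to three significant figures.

The work done by the electric force is W_field = −ΔU = −q(V_B − V_A) = q(V_A − V_B).
At A: distances to the source charges are 2.04 m, 1.97 m; V_A = Σ kqᵢ/rᵢ = -6.01×10⁴ V.
At B: distances to the source charges are 2.03 m, 1.29 m; V_B = Σ kqᵢ/rᵢ = -7.28×10⁴ V.
ΔV = V_B − V_A = -1.28×10⁴ V.
W_field = −qΔV = −(-2.92×10⁻⁶ C)(-1.28×10⁴ V) = -0.0372 J.

-0.0372 J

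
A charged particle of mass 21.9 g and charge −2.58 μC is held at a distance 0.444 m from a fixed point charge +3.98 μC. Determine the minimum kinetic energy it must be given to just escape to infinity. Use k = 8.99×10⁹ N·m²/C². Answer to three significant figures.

To just escape, total mechanical energy must reach zero at infinity: ½mv²_min + U = 0, so ½mv²_min = −U = |kQq|/r.
|U| = |kQq|/r = (8.99×10⁹ N·m²/C²)(3.98×10⁻⁶)(2.58×10⁻⁶)/(0.444) = 0.208 J.

0.208 J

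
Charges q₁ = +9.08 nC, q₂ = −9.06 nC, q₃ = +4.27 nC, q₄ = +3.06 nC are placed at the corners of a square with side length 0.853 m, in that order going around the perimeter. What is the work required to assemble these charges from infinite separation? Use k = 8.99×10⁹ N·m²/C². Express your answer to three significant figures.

-7.62×10⁻⁷ J

The work to assemble the configuration equals its total potential energy, U = Σ kqᵢqⱼ/rᵢⱼ over all pairs.
The four side pairs have separation 0.853 m and the two diagonal pairs 1.21 m.
Summing all 6 pair terms gives U = -7.62×10⁻⁷ J.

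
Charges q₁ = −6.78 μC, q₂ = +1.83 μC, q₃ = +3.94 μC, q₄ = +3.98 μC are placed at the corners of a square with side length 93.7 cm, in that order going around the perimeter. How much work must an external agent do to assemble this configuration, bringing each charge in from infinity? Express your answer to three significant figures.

-0.290 J

The assembly work is the sum of pairwise potential energies, U = Σ_{i<j} kqᵢqⱼ/rᵢⱼ.
The four side pairs have separation 0.937 m and the two diagonal pairs 1.33 m.
Summing all 6 pair terms gives U = -0.290 J.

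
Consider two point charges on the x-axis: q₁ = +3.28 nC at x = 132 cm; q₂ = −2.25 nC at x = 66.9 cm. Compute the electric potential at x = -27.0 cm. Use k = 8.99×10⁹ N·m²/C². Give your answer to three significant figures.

-3.00 V

Electric potential is a scalar, so the contributions from each charge add algebraically: V = Σ kqᵢ/rᵢ.
Distances from the field point to each charge: r₁ = 1.59 m, r₂ = 0.939 m.
V = k[(3.28×10⁻⁹)/(1.59) + (-2.25×10⁻⁹)/(0.939)] = -3.00 V.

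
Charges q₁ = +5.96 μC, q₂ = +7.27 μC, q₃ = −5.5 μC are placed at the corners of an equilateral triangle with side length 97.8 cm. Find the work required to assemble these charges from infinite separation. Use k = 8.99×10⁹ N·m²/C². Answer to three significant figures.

-0.271 J

The assembly work is the sum of pairwise potential energies, U = Σ_{i<j} kqᵢqⱼ/rᵢⱼ.
All three pair separations equal the side length, 0.978 m.
U = (0.398) + (-0.301) + (-0.368) = -0.271 J.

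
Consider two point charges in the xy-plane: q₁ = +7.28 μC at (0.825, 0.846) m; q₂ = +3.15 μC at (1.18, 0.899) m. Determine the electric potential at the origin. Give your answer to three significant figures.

Electric potential is a scalar, so the contributions from each charge add algebraically: V = Σ kqᵢ/rᵢ.
Distances from the field point to each charge: r₁ = 1.18 m, r₂ = 1.48 m.
V = k[(7.28×10⁻⁶)/(1.18) + (3.15×10⁻⁶)/(1.48)] = 7.45×10⁴ V.

7.45×10⁴ V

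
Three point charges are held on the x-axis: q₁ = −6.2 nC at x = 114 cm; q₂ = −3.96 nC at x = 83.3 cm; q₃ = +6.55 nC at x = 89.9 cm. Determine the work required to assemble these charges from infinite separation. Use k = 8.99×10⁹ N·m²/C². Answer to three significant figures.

The assembly work is the sum of pairwise potential energies, U = Σ_{i<j} kqᵢqⱼ/rᵢⱼ.
Pair separations: r₁₂ = 0.307 m, r₁₃ = 0.241 m, r₂₃ = 0.0660 m.
U = (7.19×10⁻⁷) + (-1.51×10⁻⁶) + (-3.53×10⁻⁶) = -4.33×10⁻⁶ J.

-4.33×10⁻⁶ J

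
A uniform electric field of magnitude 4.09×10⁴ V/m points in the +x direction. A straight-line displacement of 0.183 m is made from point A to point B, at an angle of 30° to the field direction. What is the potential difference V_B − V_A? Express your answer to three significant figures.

-6480 V

Only the component of displacement along E changes the potential: ΔV = −E·d·cosθ.
ΔV = −(4.09×10⁴ V/m)(0.183 m)cos30° = -6480 V.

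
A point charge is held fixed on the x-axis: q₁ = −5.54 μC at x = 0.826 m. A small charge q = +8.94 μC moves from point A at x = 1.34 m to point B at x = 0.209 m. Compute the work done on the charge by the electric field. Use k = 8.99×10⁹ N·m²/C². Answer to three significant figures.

The work done by the electric force is W_field = −ΔU = −q(V_B − V_A) = q(V_A − V_B).
At A: distance to the source charge is 0.514 m; V_A = kq₁/r = -9.69×10⁴ V.
At B: distance to the source charge is 0.617 m; V_B = kq₁/r = -8.07×10⁴ V.
ΔV = V_B − V_A = 1.62×10⁴ V.
W_field = −qΔV = −(8.94×10⁻⁶ C)(1.62×10⁴ V) = -0.145 J.

-0.145 J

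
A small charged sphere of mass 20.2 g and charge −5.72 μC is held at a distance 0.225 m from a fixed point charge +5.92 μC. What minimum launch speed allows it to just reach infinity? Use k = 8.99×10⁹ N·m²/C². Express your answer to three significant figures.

11.6 m/s

To just escape, total mechanical energy must reach zero at infinity: ½mv²_min + U = 0, so ½mv²_min = −U = |kQq|/r.
|U| = |kQq|/r = (8.99×10⁹ N·m²/C²)(5.92×10⁻⁶)(5.72×10⁻⁶)/(0.225) = 1.35 J.
v_min = √(2|U|/m) = √(2·1.35/0.0202) = 11.6 m/s.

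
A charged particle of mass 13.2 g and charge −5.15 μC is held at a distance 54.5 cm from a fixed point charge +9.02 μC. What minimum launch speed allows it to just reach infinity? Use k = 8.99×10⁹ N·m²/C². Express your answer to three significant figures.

10.8 m/s

To just escape, total mechanical energy must reach zero at infinity: ½mv²_min + U = 0, so ½mv²_min = −U = |kQq|/r.
|U| = |kQq|/r = (8.99×10⁹ N·m²/C²)(9.02×10⁻⁶)(5.15×10⁻⁶)/(0.545) = 0.766 J.
v_min = √(2|U|/m) = √(2·0.766/0.0132) = 10.8 m/s.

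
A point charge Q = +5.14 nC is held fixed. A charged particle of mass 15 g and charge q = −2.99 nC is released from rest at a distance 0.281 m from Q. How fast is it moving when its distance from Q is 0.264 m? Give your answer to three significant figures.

Only the electrostatic force acts, so mechanical energy is conserved: ½mv² = U₁ − U₂ = kQq(1/r₁ − 1/r₂).
U₁ − U₂ = (8.99×10⁹ N·m²/C²)(5.14×10⁻⁹ C)(-2.99×10⁻⁹ C)(1/0.281 − 1/0.264) = 3.17×10⁻⁸ J.
v = √(2·3.17×10⁻⁸/0.0150) = 2.05×10⁻³ m/s.

2.05×10⁻³ m/s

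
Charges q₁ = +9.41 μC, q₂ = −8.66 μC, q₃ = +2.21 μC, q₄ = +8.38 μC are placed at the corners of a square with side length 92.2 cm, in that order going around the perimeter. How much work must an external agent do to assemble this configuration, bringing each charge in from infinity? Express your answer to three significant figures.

-0.389 J

The work to assemble the configuration equals its total potential energy, U = Σ kqᵢqⱼ/rᵢⱼ over all pairs.
The four side pairs have separation 0.922 m and the two diagonal pairs 1.30 m.
Summing all 6 pair terms gives U = -0.389 J.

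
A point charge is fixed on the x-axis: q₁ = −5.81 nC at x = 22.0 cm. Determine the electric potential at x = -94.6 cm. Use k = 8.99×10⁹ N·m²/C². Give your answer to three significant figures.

-44.8 V

The total potential is the scalar sum of each charge's contribution, V = Σ kqᵢ/rᵢ.
V = k[(-5.81×10⁻⁹)/(1.17)] = -44.8 V.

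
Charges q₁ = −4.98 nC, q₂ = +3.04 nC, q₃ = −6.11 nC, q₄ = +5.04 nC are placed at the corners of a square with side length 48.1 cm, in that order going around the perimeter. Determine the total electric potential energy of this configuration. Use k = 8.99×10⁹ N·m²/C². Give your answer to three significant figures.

The assembly work is the sum of pairwise potential energies, U = Σ_{i<j} kqᵢqⱼ/rᵢⱼ.
The four side pairs have separation 0.481 m and the two diagonal pairs 0.680 m.
Summing all 6 pair terms gives U = -1.07×10⁻⁶ J.

-1.07×10⁻⁶ J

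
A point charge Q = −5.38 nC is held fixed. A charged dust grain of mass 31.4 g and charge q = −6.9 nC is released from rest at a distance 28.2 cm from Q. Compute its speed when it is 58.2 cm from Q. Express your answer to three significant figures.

6.23×10⁻³ m/s

Only the electrostatic force acts, so mechanical energy is conserved: ½mv² = U₁ − U₂ = kQq(1/r₁ − 1/r₂).
U₁ − U₂ = (8.99×10⁹ N·m²/C²)(-5.38×10⁻⁹ C)(-6.90×10⁻⁹ C)(1/0.282 − 1/0.582) = 6.10×10⁻⁷ J.
v = √(2·6.10×10⁻⁷/0.0314) = 6.23×10⁻³ m/s.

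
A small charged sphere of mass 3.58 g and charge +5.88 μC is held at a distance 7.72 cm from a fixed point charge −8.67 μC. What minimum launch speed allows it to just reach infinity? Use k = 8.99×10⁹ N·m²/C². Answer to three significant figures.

To just escape, total mechanical energy must reach zero at infinity: ½mv²_min + U = 0, so ½mv²_min = −U = |kQq|/r.
|U| = |kQq|/r = (8.99×10⁹ N·m²/C²)(8.67×10⁻⁶)(5.88×10⁻⁶)/(0.0772) = 5.94 J.
v_min = √(2|U|/m) = √(2·5.94/3.58×10⁻³) = 57.6 m/s.

57.6 m/s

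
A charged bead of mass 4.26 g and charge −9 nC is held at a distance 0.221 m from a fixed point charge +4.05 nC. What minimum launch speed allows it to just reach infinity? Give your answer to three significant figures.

0.0264 m/s

To just escape, total mechanical energy must reach zero at infinity: ½mv²_min + U = 0, so ½mv²_min = −U = |kQq|/r.
|U| = |kQq|/r = (8.99×10⁹ N·m²/C²)(4.05×10⁻⁹)(9.00×10⁻⁹)/(0.221) = 1.48×10⁻⁶ J.
v_min = √(2|U|/m) = √(2·1.48×10⁻⁶/4.26×10⁻³) = 0.0264 m/s.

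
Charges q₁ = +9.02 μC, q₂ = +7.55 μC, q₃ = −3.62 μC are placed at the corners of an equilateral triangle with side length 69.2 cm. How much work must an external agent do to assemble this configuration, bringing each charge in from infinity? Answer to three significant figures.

The work to assemble the configuration equals its total potential energy, U = Σ kqᵢqⱼ/rᵢⱼ over all pairs.
All three pair separations equal the side length, 0.692 m.
U = (0.885) + (-0.424) + (-0.355) = 0.105 J.

0.105 J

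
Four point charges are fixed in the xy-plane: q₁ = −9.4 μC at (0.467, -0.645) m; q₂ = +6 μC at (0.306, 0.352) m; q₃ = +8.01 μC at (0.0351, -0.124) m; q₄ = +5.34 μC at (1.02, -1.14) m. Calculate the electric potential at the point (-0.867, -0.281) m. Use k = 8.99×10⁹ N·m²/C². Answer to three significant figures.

8.12×10⁴ V

The total potential is the scalar sum of each charge's contribution, V = Σ kqᵢ/rᵢ.
Distances from the field point to each charge: r₁ = 1.38 m, r₂ = 1.33 m, r₃ = 0.916 m, r₄ = 2.07 m.
V = k[(-9.40×10⁻⁶)/(1.38) + (6.00×10⁻⁶)/(1.33) + (8.01×10⁻⁶)/(0.916) + (5.34×10⁻⁶)/(2.07)] = 8.12×10⁴ V.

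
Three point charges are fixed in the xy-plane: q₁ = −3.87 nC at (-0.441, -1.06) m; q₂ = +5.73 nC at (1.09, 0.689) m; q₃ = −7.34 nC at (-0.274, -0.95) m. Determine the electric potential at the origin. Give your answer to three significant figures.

Electric potential is a scalar, so the contributions from each charge add algebraically: V = Σ kqᵢ/rᵢ.
Distances from the field point to each charge: r₁ = 1.15 m, r₂ = 1.29 m, r₃ = 0.989 m.
V = k[(-3.87×10⁻⁹)/(1.15) + (5.73×10⁻⁹)/(1.29) + (-7.34×10⁻⁹)/(0.989)] = -57.1 V.

-57.1 V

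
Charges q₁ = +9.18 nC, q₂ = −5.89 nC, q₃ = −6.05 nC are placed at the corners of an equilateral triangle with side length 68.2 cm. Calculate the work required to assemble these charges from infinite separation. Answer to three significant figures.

-9.75×10⁻⁷ J

The assembly work is the sum of pairwise potential energies, U = Σ_{i<j} kqᵢqⱼ/rᵢⱼ.
All three pair separations equal the side length, 0.682 m.
U = (-7.13×10⁻⁷) + (-7.32×10⁻⁷) + (4.70×10⁻⁷) = -9.75×10⁻⁷ J.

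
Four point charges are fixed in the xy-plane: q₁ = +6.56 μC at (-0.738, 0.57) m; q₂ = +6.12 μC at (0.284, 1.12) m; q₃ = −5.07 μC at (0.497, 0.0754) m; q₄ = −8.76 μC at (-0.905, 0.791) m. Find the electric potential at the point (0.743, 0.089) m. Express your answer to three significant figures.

Electric potential is a scalar, so the contributions from each charge add algebraically: V = Σ kqᵢ/rᵢ.
Distances from the field point to each charge: r₁ = 1.56 m, r₂ = 1.13 m, r₃ = 0.246 m, r₄ = 1.79 m.
V = k[(6.56×10⁻⁶)/(1.56) + (6.12×10⁻⁶)/(1.13) + (-5.07×10⁻⁶)/(0.246) + (-8.76×10⁻⁶)/(1.79)] = -1.42×10⁵ V.

-1.42×10⁵ V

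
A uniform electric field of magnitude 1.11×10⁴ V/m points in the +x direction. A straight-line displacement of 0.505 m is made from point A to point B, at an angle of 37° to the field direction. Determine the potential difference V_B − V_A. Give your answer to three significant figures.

Only the component of displacement along E changes the potential: ΔV = −E·d·cosθ.
ΔV = −(1.11×10⁴ V/m)(0.505 m)cos37° = -4480 V.

-4480 V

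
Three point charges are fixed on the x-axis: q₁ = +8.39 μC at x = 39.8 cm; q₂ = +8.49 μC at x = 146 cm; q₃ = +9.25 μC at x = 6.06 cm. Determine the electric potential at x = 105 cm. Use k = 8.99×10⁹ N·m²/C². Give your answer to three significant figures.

3.86×10⁵ V

The total potential is the scalar sum of each charge's contribution, V = Σ kqᵢ/rᵢ.
Distances from the field point to each charge: r₁ = 0.652 m, r₂ = 0.410 m, r₃ = 0.989 m.
V = k[(8.39×10⁻⁶)/(0.652) + (8.49×10⁻⁶)/(0.410) + (9.25×10⁻⁶)/(0.989)] = 3.86×10⁵ V.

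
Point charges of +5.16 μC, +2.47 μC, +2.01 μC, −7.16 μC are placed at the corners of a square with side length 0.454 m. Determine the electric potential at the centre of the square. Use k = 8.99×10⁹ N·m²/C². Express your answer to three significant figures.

6.94×10⁴ V

The total potential is the scalar sum of each charge's contribution, V = Σ kqᵢ/rᵢ.
The distance from each corner to the centre is a√2/2 = 0.321 m.
V = k[(5.16×10⁻⁶)/(0.321) + (2.47×10⁻⁶)/(0.321) + (2.01×10⁻⁶)/(0.321) + (-7.16×10⁻⁶)/(0.321)] = 6.94×10⁴ V.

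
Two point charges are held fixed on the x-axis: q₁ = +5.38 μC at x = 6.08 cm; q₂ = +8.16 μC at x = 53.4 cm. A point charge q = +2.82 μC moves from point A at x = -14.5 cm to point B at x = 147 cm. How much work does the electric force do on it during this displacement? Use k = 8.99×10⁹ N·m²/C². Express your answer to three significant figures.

The work done by the electric force is W_field = −ΔU = −q(V_B − V_A) = q(V_A − V_B).
At A: distances to the source charges are 0.206 m, 0.679 m; V_A = Σ kqᵢ/rᵢ = 3.43×10⁵ V.
At B: distances to the source charges are 1.41 m, 0.936 m; V_B = Σ kqᵢ/rᵢ = 1.13×10⁵ V.
ΔV = V_B − V_A = -2.30×10⁵ V.
W_field = −qΔV = −(2.82×10⁻⁶ C)(-2.30×10⁵ V) = 0.650 J.

0.650 J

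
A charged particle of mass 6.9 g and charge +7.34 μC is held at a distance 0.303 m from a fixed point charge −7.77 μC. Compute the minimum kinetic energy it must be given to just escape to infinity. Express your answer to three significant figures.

To just escape, total mechanical energy must reach zero at infinity: ½mv²_min + U = 0, so ½mv²_min = −U = |kQq|/r.
|U| = |kQq|/r = (8.99×10⁹ N·m²/C²)(7.77×10⁻⁶)(7.34×10⁻⁶)/(0.303) = 1.69 J.

1.69 J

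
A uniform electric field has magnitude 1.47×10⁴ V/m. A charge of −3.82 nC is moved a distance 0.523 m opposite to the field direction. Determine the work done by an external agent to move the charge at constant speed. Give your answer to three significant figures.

The potential change for a displacement 0.523 m opposite to the field direction is ΔV = +Ed = 7690 V.
W_ext = qΔV = -2.94×10⁻⁵ J.

-2.94×10⁻⁵ J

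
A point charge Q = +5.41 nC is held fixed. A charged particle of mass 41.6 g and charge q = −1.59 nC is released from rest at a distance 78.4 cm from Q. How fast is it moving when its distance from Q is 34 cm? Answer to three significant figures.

Only the electrostatic force acts, so mechanical energy is conserved: ½mv² = U₁ − U₂ = kQq(1/r₁ − 1/r₂).
U₁ − U₂ = (8.99×10⁹ N·m²/C²)(5.41×10⁻⁹ C)(-1.59×10⁻⁹ C)(1/0.784 − 1/0.340) = 1.29×10⁻⁷ J.
v = √(2·1.29×10⁻⁷/0.0416) = 2.49×10⁻³ m/s.

2.49×10⁻³ m/s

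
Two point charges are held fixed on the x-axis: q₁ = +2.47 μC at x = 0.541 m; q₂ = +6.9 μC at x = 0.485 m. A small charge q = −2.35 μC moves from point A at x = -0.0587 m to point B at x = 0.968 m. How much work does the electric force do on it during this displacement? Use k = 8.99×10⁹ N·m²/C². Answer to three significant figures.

0.0689 J

The work done by the electric force is W_field = −ΔU = −q(V_B − V_A) = q(V_A − V_B).
At A: distances to the source charges are 0.600 m, 0.544 m; V_A = Σ kqᵢ/rᵢ = 1.51×10⁵ V.
At B: distances to the source charges are 0.427 m, 0.483 m; V_B = Σ kqᵢ/rᵢ = 1.80×10⁵ V.
ΔV = V_B − V_A = 2.93×10⁴ V.
W_field = −qΔV = −(-2.35×10⁻⁶ C)(2.93×10⁴ V) = 0.0689 J.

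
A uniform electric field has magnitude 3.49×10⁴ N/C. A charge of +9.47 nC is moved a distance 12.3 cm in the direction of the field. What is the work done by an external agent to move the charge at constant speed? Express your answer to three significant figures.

-4.07×10⁻⁵ J

The potential change for a displacement 12.3 cm in the direction of the field is ΔV = −Ed = -4290 V.
W_ext = qΔV = -4.07×10⁻⁵ J.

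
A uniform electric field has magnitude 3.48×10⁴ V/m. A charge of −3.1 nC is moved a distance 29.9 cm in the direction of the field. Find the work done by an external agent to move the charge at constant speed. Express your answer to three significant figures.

The potential change for a displacement 29.9 cm in the direction of the field is ΔV = −Ed = -1.04×10⁴ V.
W_ext = qΔV = 3.23×10⁻⁵ J.

3.23×10⁻⁵ J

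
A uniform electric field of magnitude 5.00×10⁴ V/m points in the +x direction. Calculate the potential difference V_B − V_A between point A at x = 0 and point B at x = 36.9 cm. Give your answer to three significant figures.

-1.84×10⁴ V

In a uniform field, potential decreases in the direction of E: V_B − V_A = −E·Δx.
V_B − V_A = −(5.00×10⁴ V/m)(0.369 m) = -1.84×10⁴ V.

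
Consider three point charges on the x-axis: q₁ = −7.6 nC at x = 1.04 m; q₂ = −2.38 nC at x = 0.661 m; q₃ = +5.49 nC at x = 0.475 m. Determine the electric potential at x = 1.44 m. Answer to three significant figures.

Electric potential is a scalar, so the contributions from each charge add algebraically: V = Σ kqᵢ/rᵢ.
Distances from the field point to each charge: r₁ = 0.400 m, r₂ = 0.779 m, r₃ = 0.965 m.
V = k[(-7.60×10⁻⁹)/(0.400) + (-2.38×10⁻⁹)/(0.779) + (5.49×10⁻⁹)/(0.965)] = -147 V.

-147 V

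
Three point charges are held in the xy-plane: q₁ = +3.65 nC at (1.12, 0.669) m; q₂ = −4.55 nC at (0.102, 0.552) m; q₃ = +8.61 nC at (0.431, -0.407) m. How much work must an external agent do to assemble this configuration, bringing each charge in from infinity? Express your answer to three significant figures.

The assembly work is the sum of pairwise potential energies, U = Σ_{i<j} kqᵢqⱼ/rᵢⱼ.
Pair separations: r₁₂ = 1.02 m, r₁₃ = 1.28 m, r₂₃ = 1.01 m.
U = (-1.46×10⁻⁷) + (2.21×10⁻⁷) + (-3.47×10⁻⁷) = -2.72×10⁻⁷ J.

-2.72×10⁻⁷ J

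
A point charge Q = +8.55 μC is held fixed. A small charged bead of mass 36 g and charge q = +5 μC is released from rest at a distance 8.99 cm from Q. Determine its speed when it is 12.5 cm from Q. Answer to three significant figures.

Only the electrostatic force acts, so mechanical energy is conserved: ½mv² = U₁ − U₂ = kQq(1/r₁ − 1/r₂).
U₁ − U₂ = (8.99×10⁹ N·m²/C²)(8.55×10⁻⁶ C)(5.00×10⁻⁶ C)(1/0.0899 − 1/0.125) = 1.20 J.
v = √(2·1.20/0.0360) = 8.17 m/s.

8.17 m/s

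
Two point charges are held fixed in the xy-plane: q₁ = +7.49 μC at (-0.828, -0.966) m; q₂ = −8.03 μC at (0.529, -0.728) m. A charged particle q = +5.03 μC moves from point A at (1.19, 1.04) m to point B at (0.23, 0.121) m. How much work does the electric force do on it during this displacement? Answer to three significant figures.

0.107 J

The work done by the electric force is W_field = −ΔU = −q(V_B − V_A) = q(V_A − V_B).
At A: distances to the source charges are 2.85 m, 1.89 m; V_A = Σ kqᵢ/rᵢ = -1.46×10⁴ V.
At B: distances to the source charges are 1.52 m, 0.900 m; V_B = Σ kqᵢ/rᵢ = -3.58×10⁴ V.
ΔV = V_B − V_A = -2.12×10⁴ V.
W_field = −qΔV = −(5.03×10⁻⁶ C)(-2.12×10⁴ V) = 0.107 J.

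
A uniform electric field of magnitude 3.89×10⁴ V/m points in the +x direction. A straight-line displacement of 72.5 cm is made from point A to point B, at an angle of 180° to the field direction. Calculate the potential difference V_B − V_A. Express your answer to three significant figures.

Only the component of displacement along E changes the potential: ΔV = −E·d·cosθ.
ΔV = −(3.89×10⁴ V/m)(0.725 m)cos180° = 2.82×10⁴ V.

2.82×10⁴ V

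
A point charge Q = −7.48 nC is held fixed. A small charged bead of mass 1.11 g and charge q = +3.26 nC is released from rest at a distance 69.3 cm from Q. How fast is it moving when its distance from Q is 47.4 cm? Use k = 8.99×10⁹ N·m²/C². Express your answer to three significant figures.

Only the electrostatic force acts, so mechanical energy is conserved: ½mv² = U₁ − U₂ = kQq(1/r₁ − 1/r₂).
U₁ − U₂ = (8.99×10⁹ N·m²/C²)(-7.48×10⁻⁹ C)(3.26×10⁻⁹ C)(1/0.693 − 1/0.474) = 1.46×10⁻⁷ J.
v = √(2·1.46×10⁻⁷/1.11×10⁻³) = 0.0162 m/s.

0.0162 m/s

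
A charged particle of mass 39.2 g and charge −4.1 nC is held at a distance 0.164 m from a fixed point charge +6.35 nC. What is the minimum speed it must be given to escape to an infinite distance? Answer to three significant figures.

8.53×10⁻³ m/s

To just escape, total mechanical energy must reach zero at infinity: ½mv²_min + U = 0, so ½mv²_min = −U = |kQq|/r.
|U| = |kQq|/r = (8.99×10⁹ N·m²/C²)(6.35×10⁻⁹)(4.10×10⁻⁹)/(0.164) = 1.43×10⁻⁶ J.
v_min = √(2|U|/m) = √(2·1.43×10⁻⁶/0.0392) = 8.53×10⁻³ m/s.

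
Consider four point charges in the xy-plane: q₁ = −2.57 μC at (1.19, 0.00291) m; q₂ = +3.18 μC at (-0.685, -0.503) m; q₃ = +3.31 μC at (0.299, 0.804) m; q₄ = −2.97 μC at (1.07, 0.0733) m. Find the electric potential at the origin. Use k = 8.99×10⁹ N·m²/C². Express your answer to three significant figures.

The total potential is the scalar sum of each charge's contribution, V = Σ kqᵢ/rᵢ.
Distances from the field point to each charge: r₁ = 1.19 m, r₂ = 0.850 m, r₃ = 0.858 m, r₄ = 1.07 m.
V = k[(-2.57×10⁻⁶)/(1.19) + (3.18×10⁻⁶)/(0.850) + (3.31×10⁻⁶)/(0.858) + (-2.97×10⁻⁶)/(1.07)] = 2.40×10⁴ V.

2.40×10⁴ V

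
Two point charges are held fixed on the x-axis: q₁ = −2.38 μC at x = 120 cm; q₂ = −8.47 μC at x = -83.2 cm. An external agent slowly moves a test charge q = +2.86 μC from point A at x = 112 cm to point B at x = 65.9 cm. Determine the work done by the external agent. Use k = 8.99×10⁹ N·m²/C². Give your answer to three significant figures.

For quasistatic motion the external work equals the change in potential energy: W_ext = qΔV = q(V_B − V_A).
At A: distances to the source charges are 0.0800 m, 1.95 m; V_A = Σ kqᵢ/rᵢ = -3.06×10⁵ V.
At B: distances to the source charges are 0.541 m, 1.49 m; V_B = Σ kqᵢ/rᵢ = -9.06×10⁴ V.
ΔV = V_B − V_A = 2.16×10⁵ V.
W_ext = qΔV = (2.86×10⁻⁶ C)(2.16×10⁵ V) = 0.617 J.

0.617 J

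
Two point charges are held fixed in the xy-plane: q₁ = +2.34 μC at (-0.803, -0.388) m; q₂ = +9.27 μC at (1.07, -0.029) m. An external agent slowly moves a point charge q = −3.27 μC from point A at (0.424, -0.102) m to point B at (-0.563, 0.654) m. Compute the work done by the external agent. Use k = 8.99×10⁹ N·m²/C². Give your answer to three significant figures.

For quasistatic motion the external work equals the change in potential energy: W_ext = qΔV = q(V_B − V_A).
At A: distances to the source charges are 1.26 m, 0.650 m; V_A = Σ kqᵢ/rᵢ = 1.45×10⁵ V.
At B: distances to the source charges are 1.07 m, 1.77 m; V_B = Σ kqᵢ/rᵢ = 6.68×10⁴ V.
ΔV = V_B − V_A = -7.81×10⁴ V.
W_ext = qΔV = (-3.27×10⁻⁶ C)(-7.81×10⁴ V) = 0.255 J.

0.255 J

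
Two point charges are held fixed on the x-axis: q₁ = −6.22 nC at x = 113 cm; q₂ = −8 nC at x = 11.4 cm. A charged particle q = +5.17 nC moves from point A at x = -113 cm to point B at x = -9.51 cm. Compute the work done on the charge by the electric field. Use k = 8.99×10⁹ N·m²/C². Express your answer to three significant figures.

The work done by the electric force is W_field = −ΔU = −q(V_B − V_A) = q(V_A − V_B).
At A: distances to the source charges are 2.26 m, 1.24 m; V_A = Σ kqᵢ/rᵢ = -82.6 V.
At B: distances to the source charges are 1.23 m, 0.209 m; V_B = Σ kqᵢ/rᵢ = -390 V.
ΔV = V_B − V_A = -307 V.
W_field = −qΔV = −(5.17×10⁻⁹ C)(-307 V) = 1.59×10⁻⁶ J.

1.59×10⁻⁶ J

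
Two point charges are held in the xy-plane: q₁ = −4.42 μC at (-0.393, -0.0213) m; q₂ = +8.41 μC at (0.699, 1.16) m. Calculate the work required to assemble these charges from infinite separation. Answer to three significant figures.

-0.208 J

The assembly work is the sum of pairwise potential energies, U = Σ_{i<j} kqᵢqⱼ/rᵢⱼ.
Pair separations: r₁₂ = 1.61 m.
U = (-0.208) = -0.208 J.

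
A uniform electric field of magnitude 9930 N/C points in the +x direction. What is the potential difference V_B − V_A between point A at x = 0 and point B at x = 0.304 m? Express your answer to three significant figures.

-3020 V

In a uniform field, potential decreases in the direction of E: V_B − V_A = −E·Δx.
V_B − V_A = −(9930 V/m)(0.304 m) = -3020 V.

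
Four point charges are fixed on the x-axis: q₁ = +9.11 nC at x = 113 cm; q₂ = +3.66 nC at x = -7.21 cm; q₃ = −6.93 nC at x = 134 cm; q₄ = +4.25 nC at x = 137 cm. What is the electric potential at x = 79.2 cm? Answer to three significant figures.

233 V

Electric potential is a scalar, so the contributions from each charge add algebraically: V = Σ kqᵢ/rᵢ.
Distances from the field point to each charge: r₁ = 0.338 m, r₂ = 0.864 m, r₃ = 0.548 m, r₄ = 0.578 m.
V = k[(9.11×10⁻⁹)/(0.338) + (3.66×10⁻⁹)/(0.864) + (-6.93×10⁻⁹)/(0.548) + (4.25×10⁻⁹)/(0.578)] = 233 V.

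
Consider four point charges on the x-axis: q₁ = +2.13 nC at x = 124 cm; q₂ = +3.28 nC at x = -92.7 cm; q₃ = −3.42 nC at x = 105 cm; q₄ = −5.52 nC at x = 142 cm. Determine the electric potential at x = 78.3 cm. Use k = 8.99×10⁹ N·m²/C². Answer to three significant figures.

The total potential is the scalar sum of each charge's contribution, V = Σ kqᵢ/rᵢ.
Distances from the field point to each charge: r₁ = 0.457 m, r₂ = 1.71 m, r₃ = 0.267 m, r₄ = 0.637 m.
V = k[(2.13×10⁻⁹)/(0.457) + (3.28×10⁻⁹)/(1.71) + (-3.42×10⁻⁹)/(0.267) + (-5.52×10⁻⁹)/(0.637)] = -134 V.

-134 V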